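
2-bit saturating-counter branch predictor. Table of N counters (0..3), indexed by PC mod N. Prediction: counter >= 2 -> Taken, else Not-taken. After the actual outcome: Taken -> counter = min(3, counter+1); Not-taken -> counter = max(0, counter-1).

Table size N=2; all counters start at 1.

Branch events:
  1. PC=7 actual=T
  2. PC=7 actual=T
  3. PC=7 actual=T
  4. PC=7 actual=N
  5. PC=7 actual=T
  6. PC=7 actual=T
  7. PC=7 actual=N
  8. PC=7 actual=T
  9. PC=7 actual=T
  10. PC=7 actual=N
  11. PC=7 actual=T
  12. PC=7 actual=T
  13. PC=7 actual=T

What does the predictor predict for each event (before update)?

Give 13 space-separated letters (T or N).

Ev 1: PC=7 idx=1 pred=N actual=T -> ctr[1]=2
Ev 2: PC=7 idx=1 pred=T actual=T -> ctr[1]=3
Ev 3: PC=7 idx=1 pred=T actual=T -> ctr[1]=3
Ev 4: PC=7 idx=1 pred=T actual=N -> ctr[1]=2
Ev 5: PC=7 idx=1 pred=T actual=T -> ctr[1]=3
Ev 6: PC=7 idx=1 pred=T actual=T -> ctr[1]=3
Ev 7: PC=7 idx=1 pred=T actual=N -> ctr[1]=2
Ev 8: PC=7 idx=1 pred=T actual=T -> ctr[1]=3
Ev 9: PC=7 idx=1 pred=T actual=T -> ctr[1]=3
Ev 10: PC=7 idx=1 pred=T actual=N -> ctr[1]=2
Ev 11: PC=7 idx=1 pred=T actual=T -> ctr[1]=3
Ev 12: PC=7 idx=1 pred=T actual=T -> ctr[1]=3
Ev 13: PC=7 idx=1 pred=T actual=T -> ctr[1]=3

Answer: N T T T T T T T T T T T T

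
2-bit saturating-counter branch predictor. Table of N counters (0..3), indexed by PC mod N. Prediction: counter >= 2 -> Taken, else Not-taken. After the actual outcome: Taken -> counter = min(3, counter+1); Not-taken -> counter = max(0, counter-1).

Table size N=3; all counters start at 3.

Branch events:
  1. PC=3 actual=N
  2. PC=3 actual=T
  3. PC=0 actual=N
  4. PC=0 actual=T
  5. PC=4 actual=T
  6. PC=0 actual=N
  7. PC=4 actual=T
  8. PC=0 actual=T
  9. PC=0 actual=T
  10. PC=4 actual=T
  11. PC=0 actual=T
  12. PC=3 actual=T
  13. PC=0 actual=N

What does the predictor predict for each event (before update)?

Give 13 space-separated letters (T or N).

Answer: T T T T T T T T T T T T T

Derivation:
Ev 1: PC=3 idx=0 pred=T actual=N -> ctr[0]=2
Ev 2: PC=3 idx=0 pred=T actual=T -> ctr[0]=3
Ev 3: PC=0 idx=0 pred=T actual=N -> ctr[0]=2
Ev 4: PC=0 idx=0 pred=T actual=T -> ctr[0]=3
Ev 5: PC=4 idx=1 pred=T actual=T -> ctr[1]=3
Ev 6: PC=0 idx=0 pred=T actual=N -> ctr[0]=2
Ev 7: PC=4 idx=1 pred=T actual=T -> ctr[1]=3
Ev 8: PC=0 idx=0 pred=T actual=T -> ctr[0]=3
Ev 9: PC=0 idx=0 pred=T actual=T -> ctr[0]=3
Ev 10: PC=4 idx=1 pred=T actual=T -> ctr[1]=3
Ev 11: PC=0 idx=0 pred=T actual=T -> ctr[0]=3
Ev 12: PC=3 idx=0 pred=T actual=T -> ctr[0]=3
Ev 13: PC=0 idx=0 pred=T actual=N -> ctr[0]=2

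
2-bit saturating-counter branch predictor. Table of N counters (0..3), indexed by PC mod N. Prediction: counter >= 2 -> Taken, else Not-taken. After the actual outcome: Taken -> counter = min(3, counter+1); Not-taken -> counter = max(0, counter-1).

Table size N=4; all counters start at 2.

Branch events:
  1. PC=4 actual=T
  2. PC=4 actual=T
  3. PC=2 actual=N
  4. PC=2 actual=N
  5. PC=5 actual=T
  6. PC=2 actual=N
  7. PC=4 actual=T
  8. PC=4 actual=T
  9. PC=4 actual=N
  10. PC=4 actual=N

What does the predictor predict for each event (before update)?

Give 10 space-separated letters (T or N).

Answer: T T T N T N T T T T

Derivation:
Ev 1: PC=4 idx=0 pred=T actual=T -> ctr[0]=3
Ev 2: PC=4 idx=0 pred=T actual=T -> ctr[0]=3
Ev 3: PC=2 idx=2 pred=T actual=N -> ctr[2]=1
Ev 4: PC=2 idx=2 pred=N actual=N -> ctr[2]=0
Ev 5: PC=5 idx=1 pred=T actual=T -> ctr[1]=3
Ev 6: PC=2 idx=2 pred=N actual=N -> ctr[2]=0
Ev 7: PC=4 idx=0 pred=T actual=T -> ctr[0]=3
Ev 8: PC=4 idx=0 pred=T actual=T -> ctr[0]=3
Ev 9: PC=4 idx=0 pred=T actual=N -> ctr[0]=2
Ev 10: PC=4 idx=0 pred=T actual=N -> ctr[0]=1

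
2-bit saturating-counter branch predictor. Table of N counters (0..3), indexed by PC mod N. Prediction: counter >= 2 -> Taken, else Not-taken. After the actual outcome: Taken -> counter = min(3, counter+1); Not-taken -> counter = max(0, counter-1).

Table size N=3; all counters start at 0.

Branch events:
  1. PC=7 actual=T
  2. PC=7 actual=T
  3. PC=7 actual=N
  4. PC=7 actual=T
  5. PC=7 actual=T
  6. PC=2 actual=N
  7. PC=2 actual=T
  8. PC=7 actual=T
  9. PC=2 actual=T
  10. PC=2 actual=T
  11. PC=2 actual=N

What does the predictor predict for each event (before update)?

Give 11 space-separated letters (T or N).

Answer: N N T N T N N T N T T

Derivation:
Ev 1: PC=7 idx=1 pred=N actual=T -> ctr[1]=1
Ev 2: PC=7 idx=1 pred=N actual=T -> ctr[1]=2
Ev 3: PC=7 idx=1 pred=T actual=N -> ctr[1]=1
Ev 4: PC=7 idx=1 pred=N actual=T -> ctr[1]=2
Ev 5: PC=7 idx=1 pred=T actual=T -> ctr[1]=3
Ev 6: PC=2 idx=2 pred=N actual=N -> ctr[2]=0
Ev 7: PC=2 idx=2 pred=N actual=T -> ctr[2]=1
Ev 8: PC=7 idx=1 pred=T actual=T -> ctr[1]=3
Ev 9: PC=2 idx=2 pred=N actual=T -> ctr[2]=2
Ev 10: PC=2 idx=2 pred=T actual=T -> ctr[2]=3
Ev 11: PC=2 idx=2 pred=T actual=N -> ctr[2]=2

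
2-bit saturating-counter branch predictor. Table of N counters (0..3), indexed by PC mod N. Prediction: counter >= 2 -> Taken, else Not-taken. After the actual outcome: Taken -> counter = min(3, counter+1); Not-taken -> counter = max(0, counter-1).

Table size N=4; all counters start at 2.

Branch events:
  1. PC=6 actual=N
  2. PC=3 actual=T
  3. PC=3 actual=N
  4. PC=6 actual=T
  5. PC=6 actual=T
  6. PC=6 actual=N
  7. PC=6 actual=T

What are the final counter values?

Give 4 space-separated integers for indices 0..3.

Answer: 2 2 3 2

Derivation:
Ev 1: PC=6 idx=2 pred=T actual=N -> ctr[2]=1
Ev 2: PC=3 idx=3 pred=T actual=T -> ctr[3]=3
Ev 3: PC=3 idx=3 pred=T actual=N -> ctr[3]=2
Ev 4: PC=6 idx=2 pred=N actual=T -> ctr[2]=2
Ev 5: PC=6 idx=2 pred=T actual=T -> ctr[2]=3
Ev 6: PC=6 idx=2 pred=T actual=N -> ctr[2]=2
Ev 7: PC=6 idx=2 pred=T actual=T -> ctr[2]=3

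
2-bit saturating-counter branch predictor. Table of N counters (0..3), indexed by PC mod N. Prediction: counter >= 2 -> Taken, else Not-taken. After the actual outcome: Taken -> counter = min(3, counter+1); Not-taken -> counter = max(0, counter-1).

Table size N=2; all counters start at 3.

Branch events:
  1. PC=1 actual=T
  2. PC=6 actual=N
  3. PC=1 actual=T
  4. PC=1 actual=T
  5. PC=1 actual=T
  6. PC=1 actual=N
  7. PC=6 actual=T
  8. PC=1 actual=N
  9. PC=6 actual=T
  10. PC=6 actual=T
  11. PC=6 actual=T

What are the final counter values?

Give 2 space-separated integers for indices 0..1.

Ev 1: PC=1 idx=1 pred=T actual=T -> ctr[1]=3
Ev 2: PC=6 idx=0 pred=T actual=N -> ctr[0]=2
Ev 3: PC=1 idx=1 pred=T actual=T -> ctr[1]=3
Ev 4: PC=1 idx=1 pred=T actual=T -> ctr[1]=3
Ev 5: PC=1 idx=1 pred=T actual=T -> ctr[1]=3
Ev 6: PC=1 idx=1 pred=T actual=N -> ctr[1]=2
Ev 7: PC=6 idx=0 pred=T actual=T -> ctr[0]=3
Ev 8: PC=1 idx=1 pred=T actual=N -> ctr[1]=1
Ev 9: PC=6 idx=0 pred=T actual=T -> ctr[0]=3
Ev 10: PC=6 idx=0 pred=T actual=T -> ctr[0]=3
Ev 11: PC=6 idx=0 pred=T actual=T -> ctr[0]=3

Answer: 3 1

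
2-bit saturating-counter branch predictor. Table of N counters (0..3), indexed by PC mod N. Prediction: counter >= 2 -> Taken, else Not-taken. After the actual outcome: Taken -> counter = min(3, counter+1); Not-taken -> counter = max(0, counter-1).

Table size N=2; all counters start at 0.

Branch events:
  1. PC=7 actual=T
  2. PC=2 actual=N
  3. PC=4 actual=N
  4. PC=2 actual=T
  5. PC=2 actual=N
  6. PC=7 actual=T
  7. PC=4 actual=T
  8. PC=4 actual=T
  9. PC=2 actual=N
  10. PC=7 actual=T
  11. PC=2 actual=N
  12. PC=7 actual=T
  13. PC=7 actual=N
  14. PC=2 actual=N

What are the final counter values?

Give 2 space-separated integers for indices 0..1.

Answer: 0 2

Derivation:
Ev 1: PC=7 idx=1 pred=N actual=T -> ctr[1]=1
Ev 2: PC=2 idx=0 pred=N actual=N -> ctr[0]=0
Ev 3: PC=4 idx=0 pred=N actual=N -> ctr[0]=0
Ev 4: PC=2 idx=0 pred=N actual=T -> ctr[0]=1
Ev 5: PC=2 idx=0 pred=N actual=N -> ctr[0]=0
Ev 6: PC=7 idx=1 pred=N actual=T -> ctr[1]=2
Ev 7: PC=4 idx=0 pred=N actual=T -> ctr[0]=1
Ev 8: PC=4 idx=0 pred=N actual=T -> ctr[0]=2
Ev 9: PC=2 idx=0 pred=T actual=N -> ctr[0]=1
Ev 10: PC=7 idx=1 pred=T actual=T -> ctr[1]=3
Ev 11: PC=2 idx=0 pred=N actual=N -> ctr[0]=0
Ev 12: PC=7 idx=1 pred=T actual=T -> ctr[1]=3
Ev 13: PC=7 idx=1 pred=T actual=N -> ctr[1]=2
Ev 14: PC=2 idx=0 pred=N actual=N -> ctr[0]=0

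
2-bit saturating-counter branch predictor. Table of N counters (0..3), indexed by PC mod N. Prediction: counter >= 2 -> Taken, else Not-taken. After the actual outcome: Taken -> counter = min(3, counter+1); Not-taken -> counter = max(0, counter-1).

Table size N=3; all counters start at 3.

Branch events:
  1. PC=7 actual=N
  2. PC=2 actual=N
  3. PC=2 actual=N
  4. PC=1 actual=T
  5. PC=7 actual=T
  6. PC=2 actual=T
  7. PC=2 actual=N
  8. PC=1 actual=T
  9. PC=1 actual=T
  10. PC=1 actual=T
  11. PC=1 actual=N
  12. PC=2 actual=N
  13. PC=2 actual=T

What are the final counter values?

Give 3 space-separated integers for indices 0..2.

Answer: 3 2 1

Derivation:
Ev 1: PC=7 idx=1 pred=T actual=N -> ctr[1]=2
Ev 2: PC=2 idx=2 pred=T actual=N -> ctr[2]=2
Ev 3: PC=2 idx=2 pred=T actual=N -> ctr[2]=1
Ev 4: PC=1 idx=1 pred=T actual=T -> ctr[1]=3
Ev 5: PC=7 idx=1 pred=T actual=T -> ctr[1]=3
Ev 6: PC=2 idx=2 pred=N actual=T -> ctr[2]=2
Ev 7: PC=2 idx=2 pred=T actual=N -> ctr[2]=1
Ev 8: PC=1 idx=1 pred=T actual=T -> ctr[1]=3
Ev 9: PC=1 idx=1 pred=T actual=T -> ctr[1]=3
Ev 10: PC=1 idx=1 pred=T actual=T -> ctr[1]=3
Ev 11: PC=1 idx=1 pred=T actual=N -> ctr[1]=2
Ev 12: PC=2 idx=2 pred=N actual=N -> ctr[2]=0
Ev 13: PC=2 idx=2 pred=N actual=T -> ctr[2]=1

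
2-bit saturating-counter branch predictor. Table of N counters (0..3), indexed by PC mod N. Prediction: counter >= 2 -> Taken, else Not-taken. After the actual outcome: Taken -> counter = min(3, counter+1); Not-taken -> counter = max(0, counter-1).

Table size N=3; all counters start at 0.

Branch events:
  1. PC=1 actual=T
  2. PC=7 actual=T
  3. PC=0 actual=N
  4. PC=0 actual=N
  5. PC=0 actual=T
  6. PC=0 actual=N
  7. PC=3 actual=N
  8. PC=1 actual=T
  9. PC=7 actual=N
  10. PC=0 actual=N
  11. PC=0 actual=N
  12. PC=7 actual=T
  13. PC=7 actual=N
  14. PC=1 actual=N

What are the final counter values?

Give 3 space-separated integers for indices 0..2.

Ev 1: PC=1 idx=1 pred=N actual=T -> ctr[1]=1
Ev 2: PC=7 idx=1 pred=N actual=T -> ctr[1]=2
Ev 3: PC=0 idx=0 pred=N actual=N -> ctr[0]=0
Ev 4: PC=0 idx=0 pred=N actual=N -> ctr[0]=0
Ev 5: PC=0 idx=0 pred=N actual=T -> ctr[0]=1
Ev 6: PC=0 idx=0 pred=N actual=N -> ctr[0]=0
Ev 7: PC=3 idx=0 pred=N actual=N -> ctr[0]=0
Ev 8: PC=1 idx=1 pred=T actual=T -> ctr[1]=3
Ev 9: PC=7 idx=1 pred=T actual=N -> ctr[1]=2
Ev 10: PC=0 idx=0 pred=N actual=N -> ctr[0]=0
Ev 11: PC=0 idx=0 pred=N actual=N -> ctr[0]=0
Ev 12: PC=7 idx=1 pred=T actual=T -> ctr[1]=3
Ev 13: PC=7 idx=1 pred=T actual=N -> ctr[1]=2
Ev 14: PC=1 idx=1 pred=T actual=N -> ctr[1]=1

Answer: 0 1 0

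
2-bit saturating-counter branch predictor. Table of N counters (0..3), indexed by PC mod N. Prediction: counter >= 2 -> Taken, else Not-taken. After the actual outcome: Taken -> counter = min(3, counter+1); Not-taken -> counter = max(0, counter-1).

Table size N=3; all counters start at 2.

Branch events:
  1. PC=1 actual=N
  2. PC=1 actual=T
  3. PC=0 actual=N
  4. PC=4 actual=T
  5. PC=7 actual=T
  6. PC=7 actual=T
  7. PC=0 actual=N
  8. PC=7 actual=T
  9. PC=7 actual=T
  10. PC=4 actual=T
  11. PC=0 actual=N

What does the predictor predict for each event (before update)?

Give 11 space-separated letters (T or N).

Answer: T N T T T T N T T T N

Derivation:
Ev 1: PC=1 idx=1 pred=T actual=N -> ctr[1]=1
Ev 2: PC=1 idx=1 pred=N actual=T -> ctr[1]=2
Ev 3: PC=0 idx=0 pred=T actual=N -> ctr[0]=1
Ev 4: PC=4 idx=1 pred=T actual=T -> ctr[1]=3
Ev 5: PC=7 idx=1 pred=T actual=T -> ctr[1]=3
Ev 6: PC=7 idx=1 pred=T actual=T -> ctr[1]=3
Ev 7: PC=0 idx=0 pred=N actual=N -> ctr[0]=0
Ev 8: PC=7 idx=1 pred=T actual=T -> ctr[1]=3
Ev 9: PC=7 idx=1 pred=T actual=T -> ctr[1]=3
Ev 10: PC=4 idx=1 pred=T actual=T -> ctr[1]=3
Ev 11: PC=0 idx=0 pred=N actual=N -> ctr[0]=0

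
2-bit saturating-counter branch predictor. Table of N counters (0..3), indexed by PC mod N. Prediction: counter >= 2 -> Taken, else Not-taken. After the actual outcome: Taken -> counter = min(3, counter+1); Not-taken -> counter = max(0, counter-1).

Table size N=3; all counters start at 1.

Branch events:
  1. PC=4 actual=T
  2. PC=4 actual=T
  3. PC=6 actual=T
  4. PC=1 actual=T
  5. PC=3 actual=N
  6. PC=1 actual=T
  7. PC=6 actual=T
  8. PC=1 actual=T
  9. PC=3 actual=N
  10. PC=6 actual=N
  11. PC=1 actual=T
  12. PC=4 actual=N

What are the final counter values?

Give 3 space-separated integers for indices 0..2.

Ev 1: PC=4 idx=1 pred=N actual=T -> ctr[1]=2
Ev 2: PC=4 idx=1 pred=T actual=T -> ctr[1]=3
Ev 3: PC=6 idx=0 pred=N actual=T -> ctr[0]=2
Ev 4: PC=1 idx=1 pred=T actual=T -> ctr[1]=3
Ev 5: PC=3 idx=0 pred=T actual=N -> ctr[0]=1
Ev 6: PC=1 idx=1 pred=T actual=T -> ctr[1]=3
Ev 7: PC=6 idx=0 pred=N actual=T -> ctr[0]=2
Ev 8: PC=1 idx=1 pred=T actual=T -> ctr[1]=3
Ev 9: PC=3 idx=0 pred=T actual=N -> ctr[0]=1
Ev 10: PC=6 idx=0 pred=N actual=N -> ctr[0]=0
Ev 11: PC=1 idx=1 pred=T actual=T -> ctr[1]=3
Ev 12: PC=4 idx=1 pred=T actual=N -> ctr[1]=2

Answer: 0 2 1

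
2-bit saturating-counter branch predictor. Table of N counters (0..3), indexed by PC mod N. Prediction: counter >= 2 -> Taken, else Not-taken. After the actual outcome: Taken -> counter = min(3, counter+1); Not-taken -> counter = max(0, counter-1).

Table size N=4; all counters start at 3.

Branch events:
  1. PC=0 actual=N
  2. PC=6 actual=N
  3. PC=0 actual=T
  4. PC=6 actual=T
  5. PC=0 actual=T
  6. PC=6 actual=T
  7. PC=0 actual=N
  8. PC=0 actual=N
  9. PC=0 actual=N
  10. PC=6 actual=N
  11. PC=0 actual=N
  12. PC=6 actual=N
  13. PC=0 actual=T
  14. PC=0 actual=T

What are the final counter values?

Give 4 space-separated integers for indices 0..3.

Answer: 2 3 1 3

Derivation:
Ev 1: PC=0 idx=0 pred=T actual=N -> ctr[0]=2
Ev 2: PC=6 idx=2 pred=T actual=N -> ctr[2]=2
Ev 3: PC=0 idx=0 pred=T actual=T -> ctr[0]=3
Ev 4: PC=6 idx=2 pred=T actual=T -> ctr[2]=3
Ev 5: PC=0 idx=0 pred=T actual=T -> ctr[0]=3
Ev 6: PC=6 idx=2 pred=T actual=T -> ctr[2]=3
Ev 7: PC=0 idx=0 pred=T actual=N -> ctr[0]=2
Ev 8: PC=0 idx=0 pred=T actual=N -> ctr[0]=1
Ev 9: PC=0 idx=0 pred=N actual=N -> ctr[0]=0
Ev 10: PC=6 idx=2 pred=T actual=N -> ctr[2]=2
Ev 11: PC=0 idx=0 pred=N actual=N -> ctr[0]=0
Ev 12: PC=6 idx=2 pred=T actual=N -> ctr[2]=1
Ev 13: PC=0 idx=0 pred=N actual=T -> ctr[0]=1
Ev 14: PC=0 idx=0 pred=N actual=T -> ctr[0]=2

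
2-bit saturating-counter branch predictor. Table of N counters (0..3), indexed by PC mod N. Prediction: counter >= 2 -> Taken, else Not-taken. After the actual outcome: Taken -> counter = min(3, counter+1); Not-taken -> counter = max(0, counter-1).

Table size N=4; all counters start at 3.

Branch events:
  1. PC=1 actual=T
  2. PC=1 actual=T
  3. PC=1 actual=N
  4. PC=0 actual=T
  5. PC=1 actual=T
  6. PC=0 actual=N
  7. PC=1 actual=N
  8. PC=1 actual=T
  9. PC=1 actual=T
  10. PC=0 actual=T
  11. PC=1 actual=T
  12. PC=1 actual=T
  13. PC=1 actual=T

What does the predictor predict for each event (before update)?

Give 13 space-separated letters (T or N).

Answer: T T T T T T T T T T T T T

Derivation:
Ev 1: PC=1 idx=1 pred=T actual=T -> ctr[1]=3
Ev 2: PC=1 idx=1 pred=T actual=T -> ctr[1]=3
Ev 3: PC=1 idx=1 pred=T actual=N -> ctr[1]=2
Ev 4: PC=0 idx=0 pred=T actual=T -> ctr[0]=3
Ev 5: PC=1 idx=1 pred=T actual=T -> ctr[1]=3
Ev 6: PC=0 idx=0 pred=T actual=N -> ctr[0]=2
Ev 7: PC=1 idx=1 pred=T actual=N -> ctr[1]=2
Ev 8: PC=1 idx=1 pred=T actual=T -> ctr[1]=3
Ev 9: PC=1 idx=1 pred=T actual=T -> ctr[1]=3
Ev 10: PC=0 idx=0 pred=T actual=T -> ctr[0]=3
Ev 11: PC=1 idx=1 pred=T actual=T -> ctr[1]=3
Ev 12: PC=1 idx=1 pred=T actual=T -> ctr[1]=3
Ev 13: PC=1 idx=1 pred=T actual=T -> ctr[1]=3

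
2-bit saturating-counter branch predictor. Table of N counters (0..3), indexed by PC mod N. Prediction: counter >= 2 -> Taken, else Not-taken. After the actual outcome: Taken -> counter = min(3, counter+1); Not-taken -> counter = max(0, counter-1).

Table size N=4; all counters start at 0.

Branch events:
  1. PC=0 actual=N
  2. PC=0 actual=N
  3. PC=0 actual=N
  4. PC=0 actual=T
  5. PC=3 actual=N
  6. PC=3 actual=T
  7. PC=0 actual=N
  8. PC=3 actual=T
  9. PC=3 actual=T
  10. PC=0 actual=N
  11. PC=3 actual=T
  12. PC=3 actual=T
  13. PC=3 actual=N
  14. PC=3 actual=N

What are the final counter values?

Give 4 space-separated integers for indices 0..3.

Ev 1: PC=0 idx=0 pred=N actual=N -> ctr[0]=0
Ev 2: PC=0 idx=0 pred=N actual=N -> ctr[0]=0
Ev 3: PC=0 idx=0 pred=N actual=N -> ctr[0]=0
Ev 4: PC=0 idx=0 pred=N actual=T -> ctr[0]=1
Ev 5: PC=3 idx=3 pred=N actual=N -> ctr[3]=0
Ev 6: PC=3 idx=3 pred=N actual=T -> ctr[3]=1
Ev 7: PC=0 idx=0 pred=N actual=N -> ctr[0]=0
Ev 8: PC=3 idx=3 pred=N actual=T -> ctr[3]=2
Ev 9: PC=3 idx=3 pred=T actual=T -> ctr[3]=3
Ev 10: PC=0 idx=0 pred=N actual=N -> ctr[0]=0
Ev 11: PC=3 idx=3 pred=T actual=T -> ctr[3]=3
Ev 12: PC=3 idx=3 pred=T actual=T -> ctr[3]=3
Ev 13: PC=3 idx=3 pred=T actual=N -> ctr[3]=2
Ev 14: PC=3 idx=3 pred=T actual=N -> ctr[3]=1

Answer: 0 0 0 1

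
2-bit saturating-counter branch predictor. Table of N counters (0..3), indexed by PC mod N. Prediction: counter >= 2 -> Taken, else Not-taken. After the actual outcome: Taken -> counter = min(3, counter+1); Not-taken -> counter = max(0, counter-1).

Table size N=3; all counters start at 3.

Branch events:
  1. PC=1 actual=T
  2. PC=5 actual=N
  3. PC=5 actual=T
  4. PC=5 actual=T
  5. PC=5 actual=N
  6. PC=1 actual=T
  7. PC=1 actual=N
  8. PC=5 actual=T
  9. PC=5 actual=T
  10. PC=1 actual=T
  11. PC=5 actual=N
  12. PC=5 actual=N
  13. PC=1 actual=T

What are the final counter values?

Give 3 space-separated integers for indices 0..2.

Answer: 3 3 1

Derivation:
Ev 1: PC=1 idx=1 pred=T actual=T -> ctr[1]=3
Ev 2: PC=5 idx=2 pred=T actual=N -> ctr[2]=2
Ev 3: PC=5 idx=2 pred=T actual=T -> ctr[2]=3
Ev 4: PC=5 idx=2 pred=T actual=T -> ctr[2]=3
Ev 5: PC=5 idx=2 pred=T actual=N -> ctr[2]=2
Ev 6: PC=1 idx=1 pred=T actual=T -> ctr[1]=3
Ev 7: PC=1 idx=1 pred=T actual=N -> ctr[1]=2
Ev 8: PC=5 idx=2 pred=T actual=T -> ctr[2]=3
Ev 9: PC=5 idx=2 pred=T actual=T -> ctr[2]=3
Ev 10: PC=1 idx=1 pred=T actual=T -> ctr[1]=3
Ev 11: PC=5 idx=2 pred=T actual=N -> ctr[2]=2
Ev 12: PC=5 idx=2 pred=T actual=N -> ctr[2]=1
Ev 13: PC=1 idx=1 pred=T actual=T -> ctr[1]=3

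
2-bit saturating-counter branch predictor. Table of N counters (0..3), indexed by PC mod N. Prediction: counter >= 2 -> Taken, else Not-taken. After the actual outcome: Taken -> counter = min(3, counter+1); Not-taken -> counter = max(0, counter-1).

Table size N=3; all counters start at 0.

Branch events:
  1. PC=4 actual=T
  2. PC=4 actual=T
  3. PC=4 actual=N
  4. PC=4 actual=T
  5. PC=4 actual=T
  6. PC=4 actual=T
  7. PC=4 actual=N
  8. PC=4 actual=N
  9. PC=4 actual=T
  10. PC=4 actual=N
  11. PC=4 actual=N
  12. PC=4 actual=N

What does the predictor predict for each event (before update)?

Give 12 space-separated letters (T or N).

Ev 1: PC=4 idx=1 pred=N actual=T -> ctr[1]=1
Ev 2: PC=4 idx=1 pred=N actual=T -> ctr[1]=2
Ev 3: PC=4 idx=1 pred=T actual=N -> ctr[1]=1
Ev 4: PC=4 idx=1 pred=N actual=T -> ctr[1]=2
Ev 5: PC=4 idx=1 pred=T actual=T -> ctr[1]=3
Ev 6: PC=4 idx=1 pred=T actual=T -> ctr[1]=3
Ev 7: PC=4 idx=1 pred=T actual=N -> ctr[1]=2
Ev 8: PC=4 idx=1 pred=T actual=N -> ctr[1]=1
Ev 9: PC=4 idx=1 pred=N actual=T -> ctr[1]=2
Ev 10: PC=4 idx=1 pred=T actual=N -> ctr[1]=1
Ev 11: PC=4 idx=1 pred=N actual=N -> ctr[1]=0
Ev 12: PC=4 idx=1 pred=N actual=N -> ctr[1]=0

Answer: N N T N T T T T N T N N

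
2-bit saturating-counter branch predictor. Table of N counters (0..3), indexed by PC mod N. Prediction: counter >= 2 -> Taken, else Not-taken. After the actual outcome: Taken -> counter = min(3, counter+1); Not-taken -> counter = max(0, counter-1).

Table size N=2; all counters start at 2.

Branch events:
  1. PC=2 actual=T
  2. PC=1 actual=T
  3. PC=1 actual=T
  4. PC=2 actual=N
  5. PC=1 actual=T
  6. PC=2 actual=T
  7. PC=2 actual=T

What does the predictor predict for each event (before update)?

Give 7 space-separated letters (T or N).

Answer: T T T T T T T

Derivation:
Ev 1: PC=2 idx=0 pred=T actual=T -> ctr[0]=3
Ev 2: PC=1 idx=1 pred=T actual=T -> ctr[1]=3
Ev 3: PC=1 idx=1 pred=T actual=T -> ctr[1]=3
Ev 4: PC=2 idx=0 pred=T actual=N -> ctr[0]=2
Ev 5: PC=1 idx=1 pred=T actual=T -> ctr[1]=3
Ev 6: PC=2 idx=0 pred=T actual=T -> ctr[0]=3
Ev 7: PC=2 idx=0 pred=T actual=T -> ctr[0]=3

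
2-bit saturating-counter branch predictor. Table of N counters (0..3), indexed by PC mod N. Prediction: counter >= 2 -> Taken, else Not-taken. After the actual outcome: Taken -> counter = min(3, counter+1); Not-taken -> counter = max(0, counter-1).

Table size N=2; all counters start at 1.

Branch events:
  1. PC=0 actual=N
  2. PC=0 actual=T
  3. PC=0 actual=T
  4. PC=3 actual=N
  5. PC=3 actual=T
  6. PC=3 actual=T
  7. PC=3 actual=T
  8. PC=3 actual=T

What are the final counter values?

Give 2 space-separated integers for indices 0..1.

Ev 1: PC=0 idx=0 pred=N actual=N -> ctr[0]=0
Ev 2: PC=0 idx=0 pred=N actual=T -> ctr[0]=1
Ev 3: PC=0 idx=0 pred=N actual=T -> ctr[0]=2
Ev 4: PC=3 idx=1 pred=N actual=N -> ctr[1]=0
Ev 5: PC=3 idx=1 pred=N actual=T -> ctr[1]=1
Ev 6: PC=3 idx=1 pred=N actual=T -> ctr[1]=2
Ev 7: PC=3 idx=1 pred=T actual=T -> ctr[1]=3
Ev 8: PC=3 idx=1 pred=T actual=T -> ctr[1]=3

Answer: 2 3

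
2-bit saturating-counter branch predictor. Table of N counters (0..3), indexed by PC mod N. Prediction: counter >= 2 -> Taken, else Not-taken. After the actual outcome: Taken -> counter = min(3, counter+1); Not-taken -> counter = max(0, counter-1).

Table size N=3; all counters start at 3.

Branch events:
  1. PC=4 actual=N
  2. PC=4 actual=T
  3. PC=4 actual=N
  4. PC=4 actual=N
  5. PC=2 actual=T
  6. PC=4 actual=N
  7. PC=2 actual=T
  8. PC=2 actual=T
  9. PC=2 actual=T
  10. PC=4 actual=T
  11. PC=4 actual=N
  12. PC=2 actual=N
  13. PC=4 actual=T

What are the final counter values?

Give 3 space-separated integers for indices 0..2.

Ev 1: PC=4 idx=1 pred=T actual=N -> ctr[1]=2
Ev 2: PC=4 idx=1 pred=T actual=T -> ctr[1]=3
Ev 3: PC=4 idx=1 pred=T actual=N -> ctr[1]=2
Ev 4: PC=4 idx=1 pred=T actual=N -> ctr[1]=1
Ev 5: PC=2 idx=2 pred=T actual=T -> ctr[2]=3
Ev 6: PC=4 idx=1 pred=N actual=N -> ctr[1]=0
Ev 7: PC=2 idx=2 pred=T actual=T -> ctr[2]=3
Ev 8: PC=2 idx=2 pred=T actual=T -> ctr[2]=3
Ev 9: PC=2 idx=2 pred=T actual=T -> ctr[2]=3
Ev 10: PC=4 idx=1 pred=N actual=T -> ctr[1]=1
Ev 11: PC=4 idx=1 pred=N actual=N -> ctr[1]=0
Ev 12: PC=2 idx=2 pred=T actual=N -> ctr[2]=2
Ev 13: PC=4 idx=1 pred=N actual=T -> ctr[1]=1

Answer: 3 1 2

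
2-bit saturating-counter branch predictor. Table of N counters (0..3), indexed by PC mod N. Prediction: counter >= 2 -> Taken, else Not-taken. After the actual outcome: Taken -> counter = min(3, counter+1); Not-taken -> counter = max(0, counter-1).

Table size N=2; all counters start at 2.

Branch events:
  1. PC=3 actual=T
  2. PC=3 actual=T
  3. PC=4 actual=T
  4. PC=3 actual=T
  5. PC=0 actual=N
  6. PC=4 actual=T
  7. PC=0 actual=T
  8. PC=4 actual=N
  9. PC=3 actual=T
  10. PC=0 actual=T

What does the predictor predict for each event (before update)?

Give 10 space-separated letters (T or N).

Ev 1: PC=3 idx=1 pred=T actual=T -> ctr[1]=3
Ev 2: PC=3 idx=1 pred=T actual=T -> ctr[1]=3
Ev 3: PC=4 idx=0 pred=T actual=T -> ctr[0]=3
Ev 4: PC=3 idx=1 pred=T actual=T -> ctr[1]=3
Ev 5: PC=0 idx=0 pred=T actual=N -> ctr[0]=2
Ev 6: PC=4 idx=0 pred=T actual=T -> ctr[0]=3
Ev 7: PC=0 idx=0 pred=T actual=T -> ctr[0]=3
Ev 8: PC=4 idx=0 pred=T actual=N -> ctr[0]=2
Ev 9: PC=3 idx=1 pred=T actual=T -> ctr[1]=3
Ev 10: PC=0 idx=0 pred=T actual=T -> ctr[0]=3

Answer: T T T T T T T T T T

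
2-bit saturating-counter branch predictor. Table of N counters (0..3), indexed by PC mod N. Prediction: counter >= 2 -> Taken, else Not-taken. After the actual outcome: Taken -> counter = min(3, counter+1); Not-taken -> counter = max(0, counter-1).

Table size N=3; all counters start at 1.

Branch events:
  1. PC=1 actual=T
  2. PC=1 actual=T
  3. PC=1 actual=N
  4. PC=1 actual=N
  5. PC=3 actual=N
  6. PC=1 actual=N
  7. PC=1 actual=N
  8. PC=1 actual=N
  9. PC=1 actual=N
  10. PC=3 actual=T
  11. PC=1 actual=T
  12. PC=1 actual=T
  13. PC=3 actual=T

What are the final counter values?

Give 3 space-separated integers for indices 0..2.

Answer: 2 2 1

Derivation:
Ev 1: PC=1 idx=1 pred=N actual=T -> ctr[1]=2
Ev 2: PC=1 idx=1 pred=T actual=T -> ctr[1]=3
Ev 3: PC=1 idx=1 pred=T actual=N -> ctr[1]=2
Ev 4: PC=1 idx=1 pred=T actual=N -> ctr[1]=1
Ev 5: PC=3 idx=0 pred=N actual=N -> ctr[0]=0
Ev 6: PC=1 idx=1 pred=N actual=N -> ctr[1]=0
Ev 7: PC=1 idx=1 pred=N actual=N -> ctr[1]=0
Ev 8: PC=1 idx=1 pred=N actual=N -> ctr[1]=0
Ev 9: PC=1 idx=1 pred=N actual=N -> ctr[1]=0
Ev 10: PC=3 idx=0 pred=N actual=T -> ctr[0]=1
Ev 11: PC=1 idx=1 pred=N actual=T -> ctr[1]=1
Ev 12: PC=1 idx=1 pred=N actual=T -> ctr[1]=2
Ev 13: PC=3 idx=0 pred=N actual=T -> ctr[0]=2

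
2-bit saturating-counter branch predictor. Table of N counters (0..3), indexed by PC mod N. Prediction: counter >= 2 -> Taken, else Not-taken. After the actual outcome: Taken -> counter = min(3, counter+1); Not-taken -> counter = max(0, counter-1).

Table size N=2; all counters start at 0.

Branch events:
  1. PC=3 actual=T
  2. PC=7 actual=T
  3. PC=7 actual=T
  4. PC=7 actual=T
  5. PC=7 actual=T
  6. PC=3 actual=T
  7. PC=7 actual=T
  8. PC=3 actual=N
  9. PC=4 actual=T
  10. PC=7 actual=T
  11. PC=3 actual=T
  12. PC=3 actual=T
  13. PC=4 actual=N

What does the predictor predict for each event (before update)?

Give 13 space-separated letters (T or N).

Answer: N N T T T T T T N T T T N

Derivation:
Ev 1: PC=3 idx=1 pred=N actual=T -> ctr[1]=1
Ev 2: PC=7 idx=1 pred=N actual=T -> ctr[1]=2
Ev 3: PC=7 idx=1 pred=T actual=T -> ctr[1]=3
Ev 4: PC=7 idx=1 pred=T actual=T -> ctr[1]=3
Ev 5: PC=7 idx=1 pred=T actual=T -> ctr[1]=3
Ev 6: PC=3 idx=1 pred=T actual=T -> ctr[1]=3
Ev 7: PC=7 idx=1 pred=T actual=T -> ctr[1]=3
Ev 8: PC=3 idx=1 pred=T actual=N -> ctr[1]=2
Ev 9: PC=4 idx=0 pred=N actual=T -> ctr[0]=1
Ev 10: PC=7 idx=1 pred=T actual=T -> ctr[1]=3
Ev 11: PC=3 idx=1 pred=T actual=T -> ctr[1]=3
Ev 12: PC=3 idx=1 pred=T actual=T -> ctr[1]=3
Ev 13: PC=4 idx=0 pred=N actual=N -> ctr[0]=0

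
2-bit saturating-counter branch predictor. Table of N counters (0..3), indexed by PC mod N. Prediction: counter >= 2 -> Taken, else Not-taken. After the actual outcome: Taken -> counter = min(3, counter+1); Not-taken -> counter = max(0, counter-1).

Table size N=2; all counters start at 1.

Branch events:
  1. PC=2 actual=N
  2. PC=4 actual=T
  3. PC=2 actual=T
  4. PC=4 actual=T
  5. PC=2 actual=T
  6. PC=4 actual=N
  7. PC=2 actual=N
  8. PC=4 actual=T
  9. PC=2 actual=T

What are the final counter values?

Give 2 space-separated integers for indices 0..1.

Ev 1: PC=2 idx=0 pred=N actual=N -> ctr[0]=0
Ev 2: PC=4 idx=0 pred=N actual=T -> ctr[0]=1
Ev 3: PC=2 idx=0 pred=N actual=T -> ctr[0]=2
Ev 4: PC=4 idx=0 pred=T actual=T -> ctr[0]=3
Ev 5: PC=2 idx=0 pred=T actual=T -> ctr[0]=3
Ev 6: PC=4 idx=0 pred=T actual=N -> ctr[0]=2
Ev 7: PC=2 idx=0 pred=T actual=N -> ctr[0]=1
Ev 8: PC=4 idx=0 pred=N actual=T -> ctr[0]=2
Ev 9: PC=2 idx=0 pred=T actual=T -> ctr[0]=3

Answer: 3 1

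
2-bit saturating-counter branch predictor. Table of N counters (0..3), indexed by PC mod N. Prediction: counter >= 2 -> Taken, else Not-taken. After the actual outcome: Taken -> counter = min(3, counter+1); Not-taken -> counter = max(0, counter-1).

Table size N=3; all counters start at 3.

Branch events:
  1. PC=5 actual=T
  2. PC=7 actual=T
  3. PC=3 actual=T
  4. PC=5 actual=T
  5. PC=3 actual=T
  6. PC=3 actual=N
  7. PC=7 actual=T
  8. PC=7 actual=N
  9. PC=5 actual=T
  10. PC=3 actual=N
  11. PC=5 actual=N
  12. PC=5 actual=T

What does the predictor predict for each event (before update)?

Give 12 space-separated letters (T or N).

Answer: T T T T T T T T T T T T

Derivation:
Ev 1: PC=5 idx=2 pred=T actual=T -> ctr[2]=3
Ev 2: PC=7 idx=1 pred=T actual=T -> ctr[1]=3
Ev 3: PC=3 idx=0 pred=T actual=T -> ctr[0]=3
Ev 4: PC=5 idx=2 pred=T actual=T -> ctr[2]=3
Ev 5: PC=3 idx=0 pred=T actual=T -> ctr[0]=3
Ev 6: PC=3 idx=0 pred=T actual=N -> ctr[0]=2
Ev 7: PC=7 idx=1 pred=T actual=T -> ctr[1]=3
Ev 8: PC=7 idx=1 pred=T actual=N -> ctr[1]=2
Ev 9: PC=5 idx=2 pred=T actual=T -> ctr[2]=3
Ev 10: PC=3 idx=0 pred=T actual=N -> ctr[0]=1
Ev 11: PC=5 idx=2 pred=T actual=N -> ctr[2]=2
Ev 12: PC=5 idx=2 pred=T actual=T -> ctr[2]=3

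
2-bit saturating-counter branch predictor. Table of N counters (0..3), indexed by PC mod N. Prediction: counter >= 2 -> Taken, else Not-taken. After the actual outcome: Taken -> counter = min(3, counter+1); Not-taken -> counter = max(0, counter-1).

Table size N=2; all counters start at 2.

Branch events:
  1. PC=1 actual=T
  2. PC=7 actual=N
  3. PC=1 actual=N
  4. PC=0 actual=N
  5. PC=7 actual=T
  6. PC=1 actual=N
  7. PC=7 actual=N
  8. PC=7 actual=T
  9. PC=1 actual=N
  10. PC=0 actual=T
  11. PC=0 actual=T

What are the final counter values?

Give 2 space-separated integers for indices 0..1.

Ev 1: PC=1 idx=1 pred=T actual=T -> ctr[1]=3
Ev 2: PC=7 idx=1 pred=T actual=N -> ctr[1]=2
Ev 3: PC=1 idx=1 pred=T actual=N -> ctr[1]=1
Ev 4: PC=0 idx=0 pred=T actual=N -> ctr[0]=1
Ev 5: PC=7 idx=1 pred=N actual=T -> ctr[1]=2
Ev 6: PC=1 idx=1 pred=T actual=N -> ctr[1]=1
Ev 7: PC=7 idx=1 pred=N actual=N -> ctr[1]=0
Ev 8: PC=7 idx=1 pred=N actual=T -> ctr[1]=1
Ev 9: PC=1 idx=1 pred=N actual=N -> ctr[1]=0
Ev 10: PC=0 idx=0 pred=N actual=T -> ctr[0]=2
Ev 11: PC=0 idx=0 pred=T actual=T -> ctr[0]=3

Answer: 3 0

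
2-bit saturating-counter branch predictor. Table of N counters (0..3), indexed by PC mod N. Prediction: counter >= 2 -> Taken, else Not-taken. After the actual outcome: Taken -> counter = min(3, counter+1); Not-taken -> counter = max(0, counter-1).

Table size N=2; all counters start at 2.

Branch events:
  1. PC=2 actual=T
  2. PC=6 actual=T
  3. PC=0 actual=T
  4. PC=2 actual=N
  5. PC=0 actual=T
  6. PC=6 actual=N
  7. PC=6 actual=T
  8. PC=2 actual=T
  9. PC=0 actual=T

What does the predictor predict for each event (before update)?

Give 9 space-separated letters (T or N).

Ev 1: PC=2 idx=0 pred=T actual=T -> ctr[0]=3
Ev 2: PC=6 idx=0 pred=T actual=T -> ctr[0]=3
Ev 3: PC=0 idx=0 pred=T actual=T -> ctr[0]=3
Ev 4: PC=2 idx=0 pred=T actual=N -> ctr[0]=2
Ev 5: PC=0 idx=0 pred=T actual=T -> ctr[0]=3
Ev 6: PC=6 idx=0 pred=T actual=N -> ctr[0]=2
Ev 7: PC=6 idx=0 pred=T actual=T -> ctr[0]=3
Ev 8: PC=2 idx=0 pred=T actual=T -> ctr[0]=3
Ev 9: PC=0 idx=0 pred=T actual=T -> ctr[0]=3

Answer: T T T T T T T T T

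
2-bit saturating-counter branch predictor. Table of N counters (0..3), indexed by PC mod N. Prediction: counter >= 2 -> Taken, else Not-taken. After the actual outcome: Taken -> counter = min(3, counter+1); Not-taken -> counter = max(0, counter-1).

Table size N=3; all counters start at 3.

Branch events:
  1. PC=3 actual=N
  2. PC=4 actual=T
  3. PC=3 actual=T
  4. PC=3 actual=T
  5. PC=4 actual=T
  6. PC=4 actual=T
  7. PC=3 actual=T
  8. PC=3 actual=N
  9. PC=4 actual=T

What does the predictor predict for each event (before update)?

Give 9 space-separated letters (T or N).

Answer: T T T T T T T T T

Derivation:
Ev 1: PC=3 idx=0 pred=T actual=N -> ctr[0]=2
Ev 2: PC=4 idx=1 pred=T actual=T -> ctr[1]=3
Ev 3: PC=3 idx=0 pred=T actual=T -> ctr[0]=3
Ev 4: PC=3 idx=0 pred=T actual=T -> ctr[0]=3
Ev 5: PC=4 idx=1 pred=T actual=T -> ctr[1]=3
Ev 6: PC=4 idx=1 pred=T actual=T -> ctr[1]=3
Ev 7: PC=3 idx=0 pred=T actual=T -> ctr[0]=3
Ev 8: PC=3 idx=0 pred=T actual=N -> ctr[0]=2
Ev 9: PC=4 idx=1 pred=T actual=T -> ctr[1]=3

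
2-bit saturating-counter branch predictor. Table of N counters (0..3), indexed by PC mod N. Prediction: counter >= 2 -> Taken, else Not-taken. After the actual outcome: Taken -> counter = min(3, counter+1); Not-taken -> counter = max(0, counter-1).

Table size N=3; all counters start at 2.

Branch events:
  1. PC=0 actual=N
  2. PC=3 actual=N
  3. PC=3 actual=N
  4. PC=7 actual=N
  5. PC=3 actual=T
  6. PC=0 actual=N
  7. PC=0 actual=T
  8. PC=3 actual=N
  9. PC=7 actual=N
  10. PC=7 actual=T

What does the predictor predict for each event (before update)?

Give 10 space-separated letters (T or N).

Answer: T N N T N N N N N N

Derivation:
Ev 1: PC=0 idx=0 pred=T actual=N -> ctr[0]=1
Ev 2: PC=3 idx=0 pred=N actual=N -> ctr[0]=0
Ev 3: PC=3 idx=0 pred=N actual=N -> ctr[0]=0
Ev 4: PC=7 idx=1 pred=T actual=N -> ctr[1]=1
Ev 5: PC=3 idx=0 pred=N actual=T -> ctr[0]=1
Ev 6: PC=0 idx=0 pred=N actual=N -> ctr[0]=0
Ev 7: PC=0 idx=0 pred=N actual=T -> ctr[0]=1
Ev 8: PC=3 idx=0 pred=N actual=N -> ctr[0]=0
Ev 9: PC=7 idx=1 pred=N actual=N -> ctr[1]=0
Ev 10: PC=7 idx=1 pred=N actual=T -> ctr[1]=1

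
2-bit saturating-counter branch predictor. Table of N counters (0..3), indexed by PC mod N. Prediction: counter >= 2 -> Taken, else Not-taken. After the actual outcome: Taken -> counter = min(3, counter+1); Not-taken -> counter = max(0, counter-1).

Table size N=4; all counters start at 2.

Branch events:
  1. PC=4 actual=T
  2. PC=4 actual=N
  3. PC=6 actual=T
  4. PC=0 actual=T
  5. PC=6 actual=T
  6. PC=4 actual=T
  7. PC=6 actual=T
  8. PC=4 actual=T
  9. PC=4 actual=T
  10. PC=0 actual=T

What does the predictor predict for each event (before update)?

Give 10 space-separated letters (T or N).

Ev 1: PC=4 idx=0 pred=T actual=T -> ctr[0]=3
Ev 2: PC=4 idx=0 pred=T actual=N -> ctr[0]=2
Ev 3: PC=6 idx=2 pred=T actual=T -> ctr[2]=3
Ev 4: PC=0 idx=0 pred=T actual=T -> ctr[0]=3
Ev 5: PC=6 idx=2 pred=T actual=T -> ctr[2]=3
Ev 6: PC=4 idx=0 pred=T actual=T -> ctr[0]=3
Ev 7: PC=6 idx=2 pred=T actual=T -> ctr[2]=3
Ev 8: PC=4 idx=0 pred=T actual=T -> ctr[0]=3
Ev 9: PC=4 idx=0 pred=T actual=T -> ctr[0]=3
Ev 10: PC=0 idx=0 pred=T actual=T -> ctr[0]=3

Answer: T T T T T T T T T T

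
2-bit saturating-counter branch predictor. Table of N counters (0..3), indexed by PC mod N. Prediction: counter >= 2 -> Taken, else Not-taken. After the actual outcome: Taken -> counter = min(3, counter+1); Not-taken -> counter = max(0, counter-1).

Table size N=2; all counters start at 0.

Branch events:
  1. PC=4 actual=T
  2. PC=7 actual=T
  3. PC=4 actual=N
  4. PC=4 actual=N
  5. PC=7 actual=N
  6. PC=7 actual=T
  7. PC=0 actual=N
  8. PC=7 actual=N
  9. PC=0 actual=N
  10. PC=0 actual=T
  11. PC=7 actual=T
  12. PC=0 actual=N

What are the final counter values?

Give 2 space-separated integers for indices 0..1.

Answer: 0 1

Derivation:
Ev 1: PC=4 idx=0 pred=N actual=T -> ctr[0]=1
Ev 2: PC=7 idx=1 pred=N actual=T -> ctr[1]=1
Ev 3: PC=4 idx=0 pred=N actual=N -> ctr[0]=0
Ev 4: PC=4 idx=0 pred=N actual=N -> ctr[0]=0
Ev 5: PC=7 idx=1 pred=N actual=N -> ctr[1]=0
Ev 6: PC=7 idx=1 pred=N actual=T -> ctr[1]=1
Ev 7: PC=0 idx=0 pred=N actual=N -> ctr[0]=0
Ev 8: PC=7 idx=1 pred=N actual=N -> ctr[1]=0
Ev 9: PC=0 idx=0 pred=N actual=N -> ctr[0]=0
Ev 10: PC=0 idx=0 pred=N actual=T -> ctr[0]=1
Ev 11: PC=7 idx=1 pred=N actual=T -> ctr[1]=1
Ev 12: PC=0 idx=0 pred=N actual=N -> ctr[0]=0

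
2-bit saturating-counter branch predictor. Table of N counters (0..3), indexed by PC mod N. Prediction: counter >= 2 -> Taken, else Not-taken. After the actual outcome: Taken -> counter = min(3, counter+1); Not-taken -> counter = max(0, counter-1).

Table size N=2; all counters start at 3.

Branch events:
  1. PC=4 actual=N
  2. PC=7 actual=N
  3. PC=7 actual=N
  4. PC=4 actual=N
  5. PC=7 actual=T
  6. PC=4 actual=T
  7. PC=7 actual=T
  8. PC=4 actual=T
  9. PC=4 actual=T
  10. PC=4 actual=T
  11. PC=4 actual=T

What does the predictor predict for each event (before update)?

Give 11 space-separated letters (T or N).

Ev 1: PC=4 idx=0 pred=T actual=N -> ctr[0]=2
Ev 2: PC=7 idx=1 pred=T actual=N -> ctr[1]=2
Ev 3: PC=7 idx=1 pred=T actual=N -> ctr[1]=1
Ev 4: PC=4 idx=0 pred=T actual=N -> ctr[0]=1
Ev 5: PC=7 idx=1 pred=N actual=T -> ctr[1]=2
Ev 6: PC=4 idx=0 pred=N actual=T -> ctr[0]=2
Ev 7: PC=7 idx=1 pred=T actual=T -> ctr[1]=3
Ev 8: PC=4 idx=0 pred=T actual=T -> ctr[0]=3
Ev 9: PC=4 idx=0 pred=T actual=T -> ctr[0]=3
Ev 10: PC=4 idx=0 pred=T actual=T -> ctr[0]=3
Ev 11: PC=4 idx=0 pred=T actual=T -> ctr[0]=3

Answer: T T T T N N T T T T T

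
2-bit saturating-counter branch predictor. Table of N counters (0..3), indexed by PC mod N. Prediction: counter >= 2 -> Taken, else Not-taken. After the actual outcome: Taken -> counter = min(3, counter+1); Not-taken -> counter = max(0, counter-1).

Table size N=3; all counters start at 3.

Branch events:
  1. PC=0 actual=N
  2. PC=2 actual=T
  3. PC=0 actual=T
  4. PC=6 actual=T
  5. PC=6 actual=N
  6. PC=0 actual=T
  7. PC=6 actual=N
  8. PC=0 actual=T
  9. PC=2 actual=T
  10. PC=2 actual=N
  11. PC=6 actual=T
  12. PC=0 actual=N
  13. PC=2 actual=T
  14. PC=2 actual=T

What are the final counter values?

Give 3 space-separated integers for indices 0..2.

Answer: 2 3 3

Derivation:
Ev 1: PC=0 idx=0 pred=T actual=N -> ctr[0]=2
Ev 2: PC=2 idx=2 pred=T actual=T -> ctr[2]=3
Ev 3: PC=0 idx=0 pred=T actual=T -> ctr[0]=3
Ev 4: PC=6 idx=0 pred=T actual=T -> ctr[0]=3
Ev 5: PC=6 idx=0 pred=T actual=N -> ctr[0]=2
Ev 6: PC=0 idx=0 pred=T actual=T -> ctr[0]=3
Ev 7: PC=6 idx=0 pred=T actual=N -> ctr[0]=2
Ev 8: PC=0 idx=0 pred=T actual=T -> ctr[0]=3
Ev 9: PC=2 idx=2 pred=T actual=T -> ctr[2]=3
Ev 10: PC=2 idx=2 pred=T actual=N -> ctr[2]=2
Ev 11: PC=6 idx=0 pred=T actual=T -> ctr[0]=3
Ev 12: PC=0 idx=0 pred=T actual=N -> ctr[0]=2
Ev 13: PC=2 idx=2 pred=T actual=T -> ctr[2]=3
Ev 14: PC=2 idx=2 pred=T actual=T -> ctr[2]=3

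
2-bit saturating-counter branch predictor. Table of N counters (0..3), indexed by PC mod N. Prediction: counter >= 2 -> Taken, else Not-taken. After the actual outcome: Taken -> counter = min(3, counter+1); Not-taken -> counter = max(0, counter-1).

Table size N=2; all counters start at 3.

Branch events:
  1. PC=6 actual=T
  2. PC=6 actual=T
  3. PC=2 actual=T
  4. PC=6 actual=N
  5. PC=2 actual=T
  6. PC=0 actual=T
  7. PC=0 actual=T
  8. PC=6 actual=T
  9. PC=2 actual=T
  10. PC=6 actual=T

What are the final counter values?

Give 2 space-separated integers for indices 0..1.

Answer: 3 3

Derivation:
Ev 1: PC=6 idx=0 pred=T actual=T -> ctr[0]=3
Ev 2: PC=6 idx=0 pred=T actual=T -> ctr[0]=3
Ev 3: PC=2 idx=0 pred=T actual=T -> ctr[0]=3
Ev 4: PC=6 idx=0 pred=T actual=N -> ctr[0]=2
Ev 5: PC=2 idx=0 pred=T actual=T -> ctr[0]=3
Ev 6: PC=0 idx=0 pred=T actual=T -> ctr[0]=3
Ev 7: PC=0 idx=0 pred=T actual=T -> ctr[0]=3
Ev 8: PC=6 idx=0 pred=T actual=T -> ctr[0]=3
Ev 9: PC=2 idx=0 pred=T actual=T -> ctr[0]=3
Ev 10: PC=6 idx=0 pred=T actual=T -> ctr[0]=3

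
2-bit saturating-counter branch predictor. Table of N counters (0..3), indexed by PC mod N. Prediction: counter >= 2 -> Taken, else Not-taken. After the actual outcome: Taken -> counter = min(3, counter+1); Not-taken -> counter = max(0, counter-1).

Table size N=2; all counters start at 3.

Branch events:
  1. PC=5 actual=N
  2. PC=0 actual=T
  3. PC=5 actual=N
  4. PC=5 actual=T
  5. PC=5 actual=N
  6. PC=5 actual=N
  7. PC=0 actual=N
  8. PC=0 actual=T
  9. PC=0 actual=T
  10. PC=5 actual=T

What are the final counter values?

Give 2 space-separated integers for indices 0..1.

Answer: 3 1

Derivation:
Ev 1: PC=5 idx=1 pred=T actual=N -> ctr[1]=2
Ev 2: PC=0 idx=0 pred=T actual=T -> ctr[0]=3
Ev 3: PC=5 idx=1 pred=T actual=N -> ctr[1]=1
Ev 4: PC=5 idx=1 pred=N actual=T -> ctr[1]=2
Ev 5: PC=5 idx=1 pred=T actual=N -> ctr[1]=1
Ev 6: PC=5 idx=1 pred=N actual=N -> ctr[1]=0
Ev 7: PC=0 idx=0 pred=T actual=N -> ctr[0]=2
Ev 8: PC=0 idx=0 pred=T actual=T -> ctr[0]=3
Ev 9: PC=0 idx=0 pred=T actual=T -> ctr[0]=3
Ev 10: PC=5 idx=1 pred=N actual=T -> ctr[1]=1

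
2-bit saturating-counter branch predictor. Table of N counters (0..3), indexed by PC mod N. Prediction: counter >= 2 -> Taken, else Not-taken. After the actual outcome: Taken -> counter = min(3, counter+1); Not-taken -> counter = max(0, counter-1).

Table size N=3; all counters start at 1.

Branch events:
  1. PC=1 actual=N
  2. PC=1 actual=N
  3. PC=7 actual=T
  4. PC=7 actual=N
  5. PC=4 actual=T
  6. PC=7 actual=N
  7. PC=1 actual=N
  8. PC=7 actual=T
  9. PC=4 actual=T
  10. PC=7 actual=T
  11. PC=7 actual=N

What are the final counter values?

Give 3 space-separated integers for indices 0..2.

Answer: 1 2 1

Derivation:
Ev 1: PC=1 idx=1 pred=N actual=N -> ctr[1]=0
Ev 2: PC=1 idx=1 pred=N actual=N -> ctr[1]=0
Ev 3: PC=7 idx=1 pred=N actual=T -> ctr[1]=1
Ev 4: PC=7 idx=1 pred=N actual=N -> ctr[1]=0
Ev 5: PC=4 idx=1 pred=N actual=T -> ctr[1]=1
Ev 6: PC=7 idx=1 pred=N actual=N -> ctr[1]=0
Ev 7: PC=1 idx=1 pred=N actual=N -> ctr[1]=0
Ev 8: PC=7 idx=1 pred=N actual=T -> ctr[1]=1
Ev 9: PC=4 idx=1 pred=N actual=T -> ctr[1]=2
Ev 10: PC=7 idx=1 pred=T actual=T -> ctr[1]=3
Ev 11: PC=7 idx=1 pred=T actual=N -> ctr[1]=2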